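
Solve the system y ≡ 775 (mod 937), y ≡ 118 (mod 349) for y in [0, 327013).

937⁻¹ mod 349: 937·92 ≡ 1 (mod 349), so 937⁻¹ ≡ 92.
y = 775 + 937·((118 − 775)·92 mod 349) = 775 + 937·282 = 265009.

265009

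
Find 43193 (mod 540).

43193 = 79·540 + 533, so 43193 ≡ 533 (mod 540).

533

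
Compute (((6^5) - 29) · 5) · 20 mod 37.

(6)^5 ≡ 6 (mod 37)
6 - 29 = -23 ≡ 14 (mod 37)
14 · 5 = 70 ≡ 33 (mod 37)
33 · 20 = 660 ≡ 31 (mod 37)

31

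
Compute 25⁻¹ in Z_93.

93 = 3*25 + 18
25 = 1*18 + 7
18 = 2*7 + 4
7 = 1*4 + 3
4 = 1*3 + 1
3 = 3*1 + 0
gcd(25, 93) = 1, so the inverse exists.
Bézout: 1 = 7*93 − 26*25.
So 25⁻¹ ≡ −26 ≡ 67 (mod 93).

67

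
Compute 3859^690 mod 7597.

1705

Compute successive squares:
3859^1 ≡ 3859 (mod 7597)
3859^2 ≡ 3859^2 = 14891881 ≡ 1761 (mod 7597)
3859^4 ≡ 1761^2 = 3101121 ≡ 1545 (mod 7597)
3859^8 ≡ 1545^2 = 2387025 ≡ 1567 (mod 7597)
3859^16 ≡ 1567^2 = 2455489 ≡ 1658 (mod 7597)
3859^32 ≡ 1658^2 = 2748964 ≡ 6447 (mod 7597)
3859^64 ≡ 6447^2 = 41563809 ≡ 622 (mod 7597)
3859^128 ≡ 622^2 = 386884 ≡ 7034 (mod 7597)
3859^256 ≡ 7034^2 = 49477156 ≡ 5492 (mod 7597)
3859^512 ≡ 5492^2 = 30162064 ≡ 1974 (mod 7597)
3859^690 = 3859^512 * 3859^128 * 3859^32 * 3859^16 * 3859^2 ≡ 1974 * 7034 * 6447 * 1658 * 1761 (mod 7597).
Accumulate the product:
1974 * 7034 = 13885116 ≡ 5397
5397 * 6447 = 34794459 ≡ 199
199 * 1658 = 329942 ≡ 3271
3271 * 1761 = 5760231 ≡ 1705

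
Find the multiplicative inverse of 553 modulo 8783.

8783 = 15*553 + 488
553 = 1*488 + 65
488 = 7*65 + 33
65 = 1*33 + 32
33 = 1*32 + 1
32 = 32*1 + 0
gcd(553, 8783) = 1, so the inverse exists.
Back-substitute for 1:
1 = 1*33 − 1*32
  = −1*65 + 2*33
  = 2*488 − 15*65
  = −15*553 + 17*488
  = 17*8783 − 270*553
So 553⁻¹ ≡ −270 ≡ 8513 (mod 8783).

8513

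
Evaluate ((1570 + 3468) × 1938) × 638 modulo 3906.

2004

1570 + 3468 = 5038 ≡ 1132 (mod 3906)
1132 × 1938 = 2193816 ≡ 2550 (mod 3906)
2550 × 638 = 1626900 ≡ 2004 (mod 3906)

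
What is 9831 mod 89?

9831 = 110*89 + 41, so 9831 ≡ 41 (mod 89).

41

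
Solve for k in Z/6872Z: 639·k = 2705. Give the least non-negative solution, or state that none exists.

671

gcd(639, 6872) = 1, so a unique solution mod 6872 exists.
639⁻¹ ≡ 2495 (mod 6872).
k ≡ 2495·2705 ≡ 671 (mod 6872).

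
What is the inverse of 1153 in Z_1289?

Run the extended Euclidean algorithm:
1289 = 1·1153 + 136
1153 = 8·136 + 65
136 = 2·65 + 6
65 = 10·6 + 5
6 = 1·5 + 1
5 = 5·1 + 0
gcd(1153, 1289) = 1, so the inverse exists.
Bézout: 1 = 195·1289 − 218·1153.
So 1153⁻¹ ≡ −218 ≡ 1071 (mod 1289).

1071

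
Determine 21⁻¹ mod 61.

32

61 = 2·21 + 19
21 = 1·19 + 2
19 = 9·2 + 1
2 = 2·1 + 0
gcd(21, 61) = 1, so the inverse exists.
Bézout: 1 = 10·61 − 29·21.
So 21⁻¹ ≡ −29 ≡ 32 (mod 61).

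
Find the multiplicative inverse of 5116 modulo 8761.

8761 = 1*5116 + 3645
5116 = 1*3645 + 1471
3645 = 2*1471 + 703
1471 = 2*703 + 65
703 = 10*65 + 53
65 = 1*53 + 12
53 = 4*12 + 5
12 = 2*5 + 2
5 = 2*2 + 1
2 = 2*1 + 0
gcd(5116, 8761) = 1, so the inverse exists.
Back-substitute for 1:
1 = 1*5 − 2*2
  = −2*12 + 5*5
  = 5*53 − 22*12
  = −22*65 + 27*53
  = 27*703 − 292*65
  = −292*1471 + 611*703
  = 611*3645 − 1514*1471
  = −1514*5116 + 2125*3645
  = 2125*8761 − 3639*5116
So 5116⁻¹ ≡ −3639 ≡ 5122 (mod 8761).

5122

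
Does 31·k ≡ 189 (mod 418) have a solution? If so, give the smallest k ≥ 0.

87

gcd(31, 418) = 1, so a unique solution mod 418 exists.
31⁻¹ ≡ 27 (mod 418).
k ≡ 27·189 ≡ 87 (mod 418).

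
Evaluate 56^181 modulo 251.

99

181 in binary is 10110101, i.e. 181 = 128 + 32 + 16 + 4 + 1.
56^1 ≡ 56 (mod 251)
56^2 ≡ 56^2 = 3136 ≡ 124 (mod 251)
56^4 ≡ 124^2 = 15376 ≡ 65 (mod 251)
56^8 ≡ 65^2 = 4225 ≡ 209 (mod 251)
56^16 ≡ 209^2 = 43681 ≡ 7 (mod 251)
56^32 ≡ 7^2 = 49 (mod 251)
56^64 ≡ 49^2 = 2401 ≡ 142 (mod 251)
56^128 ≡ 142^2 = 20164 ≡ 84 (mod 251)
56^181 = 56^128 · 56^32 · 56^16 · 56^4 · 56^1 ≡ 84 · 49 · 7 · 65 · 56 (mod 251).
Accumulate the product:
84 · 49 = 4116 ≡ 100
100 · 7 = 700 ≡ 198
198 · 65 = 12870 ≡ 69
69 · 56 = 3864 ≡ 99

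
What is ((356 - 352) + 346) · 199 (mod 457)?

186

356 - 352 = 4
4 + 346 = 350
350 · 199 = 69650 ≡ 186 (mod 457)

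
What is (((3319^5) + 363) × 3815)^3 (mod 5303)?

1591

(3319)^5 ≡ 5065 (mod 5303)
5065 + 363 = 5428 ≡ 125 (mod 5303)
125 × 3815 = 476875 ≡ 4908 (mod 5303)
(4908)^3 ≡ 1591 (mod 5303)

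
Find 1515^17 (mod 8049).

Using repeated squaring:
17 in binary is 10001, i.e. 17 = 16 + 1.
1515^1 ≡ 1515 (mod 8049)
1515^2 ≡ 1515^2 = 2295225 ≡ 1260 (mod 8049)
1515^4 ≡ 1260^2 = 1587600 ≡ 1947 (mod 8049)
1515^8 ≡ 1947^2 = 3790809 ≡ 7779 (mod 8049)
1515^16 ≡ 7779^2 = 60512841 ≡ 459 (mod 8049)
1515^17 = 1515^16 · 1515^1 ≡ 459 · 1515 (mod 8049).
459 · 1515 = 695385 ≡ 3171 (mod 8049).

3171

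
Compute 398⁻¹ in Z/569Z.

376

By the extended Euclidean algorithm:
569 = 1*398 + 171
398 = 2*171 + 56
171 = 3*56 + 3
56 = 18*3 + 2
3 = 1*2 + 1
2 = 2*1 + 0
gcd(398, 569) = 1, so the inverse exists.
Bézout: 1 = 135*569 − 193*398.
So 398⁻¹ ≡ −193 ≡ 376 (mod 569).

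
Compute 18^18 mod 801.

621

By square-and-multiply:
18^1 ≡ 18 (mod 801)
18^2 ≡ 18^2 = 324 (mod 801)
18^4 ≡ 324^2 = 104976 ≡ 45 (mod 801)
18^8 ≡ 45^2 = 2025 ≡ 423 (mod 801)
18^16 ≡ 423^2 = 178929 ≡ 306 (mod 801)
18^18 = 18^16 * 18^2 ≡ 306 * 324 (mod 801).
306 * 324 = 99144 ≡ 621 (mod 801).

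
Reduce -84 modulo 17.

-84 = -5×17 + 1, so -84 ≡ 1 (mod 17).

1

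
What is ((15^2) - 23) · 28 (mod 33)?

13

(15)^2 ≡ 27 (mod 33)
27 - 23 = 4
4 · 28 = 112 ≡ 13 (mod 33)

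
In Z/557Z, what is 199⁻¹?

14

By the extended Euclidean algorithm:
557 = 2*199 + 159
199 = 1*159 + 40
159 = 3*40 + 39
40 = 1*39 + 1
39 = 39*1 + 0
gcd(199, 557) = 1, so the inverse exists.
Bézout: 1 = −5*557 + 14*199.
So 199⁻¹ ≡ 14 (mod 557).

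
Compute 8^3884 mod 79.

52

8^1 ≡ 8 (mod 79)
8^2 ≡ 8^2 = 64 (mod 79)
8^4 ≡ 64^2 = 4096 ≡ 67 (mod 79)
8^8 ≡ 67^2 = 4489 ≡ 65 (mod 79)
8^16 ≡ 65^2 = 4225 ≡ 38 (mod 79)
8^32 ≡ 38^2 = 1444 ≡ 22 (mod 79)
8^64 ≡ 22^2 = 484 ≡ 10 (mod 79)
8^128 ≡ 10^2 = 100 ≡ 21 (mod 79)
8^256 ≡ 21^2 = 441 ≡ 46 (mod 79)
8^512 ≡ 46^2 = 2116 ≡ 62 (mod 79)
8^1024 ≡ 62^2 = 3844 ≡ 52 (mod 79)
8^2048 ≡ 52^2 = 2704 ≡ 18 (mod 79)
8^3884 = 8^2048 × 8^1024 × 8^512 × 8^256 × 8^32 × 8^8 × 8^4 ≡ 18 × 52 × 62 × 46 × 22 × 65 × 67 (mod 79).
Accumulate the product:
18 × 52 = 936 ≡ 67
67 × 62 = 4154 ≡ 46
46 × 46 = 2116 ≡ 62
62 × 22 = 1364 ≡ 21
21 × 65 = 1365 ≡ 22
22 × 67 = 1474 ≡ 52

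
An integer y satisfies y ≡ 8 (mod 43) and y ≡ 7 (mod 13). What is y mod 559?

137

43⁻¹ mod 13: 43*10 ≡ 1 (mod 13), so 43⁻¹ ≡ 10.
y = 8 + 43*((7 − 8)*10 mod 13) = 8 + 43*3 = 137.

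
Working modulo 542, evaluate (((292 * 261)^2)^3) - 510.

442

292 * 261 = 76212 ≡ 332 (mod 542)
(332)^2 ≡ 198 (mod 542)
(198)^3 ≡ 410 (mod 542)
410 - 510 = -100 ≡ 442 (mod 542)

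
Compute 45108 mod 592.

116

45108 = 76×592 + 116, so 45108 ≡ 116 (mod 592).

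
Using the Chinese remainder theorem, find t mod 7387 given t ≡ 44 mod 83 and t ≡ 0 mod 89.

3115

83⁻¹ mod 89: 83×74 ≡ 1 (mod 89), so 83⁻¹ ≡ 74.
t = 44 + 83×((0 − 44)×74 mod 89) = 44 + 83×37 = 3115.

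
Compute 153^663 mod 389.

323

663 in binary is 1010010111, i.e. 663 = 512 + 128 + 16 + 4 + 2 + 1.
153^1 ≡ 153 (mod 389)
153^2 ≡ 153^2 = 23409 ≡ 69 (mod 389)
153^4 ≡ 69^2 = 4761 ≡ 93 (mod 389)
153^8 ≡ 93^2 = 8649 ≡ 91 (mod 389)
153^16 ≡ 91^2 = 8281 ≡ 112 (mod 389)
153^32 ≡ 112^2 = 12544 ≡ 96 (mod 389)
153^64 ≡ 96^2 = 9216 ≡ 269 (mod 389)
153^128 ≡ 269^2 = 72361 ≡ 7 (mod 389)
153^256 ≡ 7^2 = 49 (mod 389)
153^512 ≡ 49^2 = 2401 ≡ 67 (mod 389)
153^663 = 153^512 * 153^128 * 153^16 * 153^4 * 153^2 * 153^1 ≡ 67 * 7 * 112 * 93 * 69 * 153 (mod 389).
Accumulate the product:
67 * 7 = 469 ≡ 80
80 * 112 = 8960 ≡ 13
13 * 93 = 1209 ≡ 42
42 * 69 = 2898 ≡ 175
175 * 153 = 26775 ≡ 323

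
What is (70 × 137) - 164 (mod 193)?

70 × 137 = 9590 ≡ 133 (mod 193)
133 - 164 = -31 ≡ 162 (mod 193)

162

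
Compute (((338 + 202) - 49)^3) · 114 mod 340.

338 + 202 = 540 ≡ 200 (mod 340)
200 - 49 = 151
(151)^3 ≡ 111 (mod 340)
111 · 114 = 12654 ≡ 74 (mod 340)

74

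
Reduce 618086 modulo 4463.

618086 = 138×4463 + 2192, so 618086 ≡ 2192 (mod 4463).

2192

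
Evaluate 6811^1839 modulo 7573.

Using repeated squaring:
1839 in binary is 11100101111, i.e. 1839 = 1024 + 512 + 256 + 32 + 8 + 4 + 2 + 1.
6811^1 ≡ 6811 (mod 7573)
6811^2 ≡ 6811^2 = 46389721 ≡ 5096 (mod 7573)
6811^4 ≡ 5096^2 = 25969216 ≡ 1399 (mod 7573)
6811^8 ≡ 1399^2 = 1957201 ≡ 3367 (mod 7573)
6811^16 ≡ 3367^2 = 11336689 ≡ 7481 (mod 7573)
6811^32 ≡ 7481^2 = 55965361 ≡ 891 (mod 7573)
6811^64 ≡ 891^2 = 793881 ≡ 6289 (mod 7573)
6811^128 ≡ 6289^2 = 39551521 ≡ 5315 (mod 7573)
6811^256 ≡ 5315^2 = 28249225 ≡ 1935 (mod 7573)
6811^512 ≡ 1935^2 = 3744225 ≡ 3163 (mod 7573)
6811^1024 ≡ 3163^2 = 10004569 ≡ 636 (mod 7573)
6811^1839 = 6811^1024 * 6811^512 * 6811^256 * 6811^32 * 6811^8 * 6811^4 * 6811^2 * 6811^1 ≡ 636 * 3163 * 1935 * 891 * 3367 * 1399 * 5096 * 6811 (mod 7573).
Accumulate the product:
636 * 3163 = 2011668 ≡ 4823
4823 * 1935 = 9332505 ≡ 2569
2569 * 891 = 2288979 ≡ 1933
1933 * 3367 = 6508411 ≡ 3204
3204 * 1399 = 4482396 ≡ 6753
6753 * 5096 = 34413288 ≡ 1576
1576 * 6811 = 10734136 ≡ 3195

3195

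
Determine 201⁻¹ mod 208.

208 = 1*201 + 7
201 = 28*7 + 5
7 = 1*5 + 2
5 = 2*2 + 1
2 = 2*1 + 0
gcd(201, 208) = 1, so the inverse exists.
Bézout: 1 = −86*208 + 89*201.
So 201⁻¹ ≡ 89 (mod 208).

89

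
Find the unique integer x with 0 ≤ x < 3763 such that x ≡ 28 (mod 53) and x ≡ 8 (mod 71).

505

53⁻¹ mod 71: 53·67 ≡ 1 (mod 71), so 53⁻¹ ≡ 67.
x = 28 + 53·((8 − 28)·67 mod 71) = 28 + 53·9 = 505.
Check: 505 mod 53 = 28, 505 mod 71 = 8. ✓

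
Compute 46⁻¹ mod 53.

53 = 1*46 + 7
46 = 6*7 + 4
7 = 1*4 + 3
4 = 1*3 + 1
3 = 3*1 + 0
gcd(46, 53) = 1, so the inverse exists.
Back-substitute for 1:
1 = 1*4 − 1*3
  = −1*7 + 2*4
  = 2*46 − 13*7
  = −13*53 + 15*46
So 46⁻¹ ≡ 15 (mod 53).

15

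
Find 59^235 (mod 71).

59^1 ≡ 59 (mod 71)
59^2 ≡ 59^2 = 3481 ≡ 2 (mod 71)
59^4 ≡ 2^2 = 4 (mod 71)
59^8 ≡ 4^2 = 16 (mod 71)
59^16 ≡ 16^2 = 256 ≡ 43 (mod 71)
59^32 ≡ 43^2 = 1849 ≡ 3 (mod 71)
59^64 ≡ 3^2 = 9 (mod 71)
59^128 ≡ 9^2 = 81 ≡ 10 (mod 71)
59^235 = 59^128 · 59^64 · 59^32 · 59^8 · 59^2 · 59^1 ≡ 10 · 9 · 3 · 16 · 2 · 59 (mod 71).
Accumulate the product:
10 · 9 = 90 ≡ 19
19 · 3 = 57
57 · 16 = 912 ≡ 60
60 · 2 = 120 ≡ 49
49 · 59 = 2891 ≡ 51

51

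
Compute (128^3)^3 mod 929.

(128)^3 ≡ 399 (mod 929)
(399)^3 ≡ 824 (mod 929)

824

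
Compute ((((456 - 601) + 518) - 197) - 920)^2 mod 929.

456 - 601 = -145 ≡ 784 (mod 929)
784 + 518 = 1302 ≡ 373 (mod 929)
373 - 197 = 176
176 - 920 = -744 ≡ 185 (mod 929)
(185)^2 ≡ 781 (mod 929)

781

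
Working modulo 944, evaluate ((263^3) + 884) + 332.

(263)^3 ≡ 567 (mod 944)
567 + 884 = 1451 ≡ 507 (mod 944)
507 + 332 = 839

839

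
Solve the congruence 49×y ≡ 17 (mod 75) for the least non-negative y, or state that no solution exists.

8

gcd(49, 75) = 1, so a unique solution mod 75 exists.
49⁻¹ ≡ 49 (mod 75).
y ≡ 49×17 ≡ 8 (mod 75).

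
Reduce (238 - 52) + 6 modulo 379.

238 - 52 = 186
186 + 6 = 192

192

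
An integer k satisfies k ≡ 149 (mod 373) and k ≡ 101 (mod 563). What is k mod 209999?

37822

373⁻¹ mod 563: 373·80 ≡ 1 (mod 563), so 373⁻¹ ≡ 80.
k = 149 + 373·((101 − 149)·80 mod 563) = 149 + 373·101 = 37822.
Check: 37822 mod 373 = 149, 37822 mod 563 = 101. ✓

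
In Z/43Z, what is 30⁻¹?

33

By the extended Euclidean algorithm:
43 = 1×30 + 13
30 = 2×13 + 4
13 = 3×4 + 1
4 = 4×1 + 0
gcd(30, 43) = 1, so the inverse exists.
Bézout: 1 = 7×43 − 10×30.
So 30⁻¹ ≡ −10 ≡ 33 (mod 43).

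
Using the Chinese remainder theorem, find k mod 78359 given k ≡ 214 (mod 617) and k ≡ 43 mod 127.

617⁻¹ mod 127: 617×7 ≡ 1 (mod 127), so 617⁻¹ ≡ 7.
k = 214 + 617×((43 − 214)×7 mod 127) = 214 + 617×73 = 45255.
Check: 45255 mod 617 = 214, 45255 mod 127 = 43. ✓

45255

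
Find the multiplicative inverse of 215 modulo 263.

By the extended Euclidean algorithm:
263 = 1×215 + 48
215 = 4×48 + 23
48 = 2×23 + 2
23 = 11×2 + 1
2 = 2×1 + 0
gcd(215, 263) = 1, so the inverse exists.
Back-substitute for 1:
1 = 1×23 − 11×2
  = −11×48 + 23×23
  = 23×215 − 103×48
  = −103×263 + 126×215
So 215⁻¹ ≡ 126 (mod 263).

126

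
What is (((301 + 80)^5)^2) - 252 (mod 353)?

177

301 + 80 = 381 ≡ 28 (mod 353)
(28)^5 ≡ 206 (mod 353)
(206)^2 ≡ 76 (mod 353)
76 - 252 = -176 ≡ 177 (mod 353)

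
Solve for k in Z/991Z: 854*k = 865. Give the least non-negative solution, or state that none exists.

gcd(854, 991) = 1, so a unique solution mod 991 exists.
854⁻¹ ≡ 217 (mod 991).
k ≡ 217*865 ≡ 406 (mod 991).

406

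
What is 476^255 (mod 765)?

476

Using repeated squaring:
255 in binary is 11111111, i.e. 255 = 128 + 64 + 32 + 16 + 8 + 4 + 2 + 1.
476^1 ≡ 476 (mod 765)
476^2 ≡ 476^2 = 226576 ≡ 136 (mod 765)
476^4 ≡ 136^2 = 18496 ≡ 136 (mod 765)
476^8 ≡ 136^2 = 18496 ≡ 136 (mod 765)
476^16 ≡ 136^2 = 18496 ≡ 136 (mod 765)
476^32 ≡ 136^2 = 18496 ≡ 136 (mod 765)
476^64 ≡ 136^2 = 18496 ≡ 136 (mod 765)
476^128 ≡ 136^2 = 18496 ≡ 136 (mod 765)
476^255 = 476^128 * 476^64 * 476^32 * 476^16 * 476^8 * 476^4 * 476^2 * 476^1 ≡ 136 * 136 * 136 * 136 * 136 * 136 * 136 * 476 (mod 765).
Accumulate the product:
136 * 136 = 18496 ≡ 136
136 * 136 = 18496 ≡ 136
136 * 136 = 18496 ≡ 136
136 * 136 = 18496 ≡ 136
136 * 136 = 18496 ≡ 136
136 * 136 = 18496 ≡ 136
136 * 476 = 64736 ≡ 476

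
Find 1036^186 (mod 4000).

Using repeated squaring:
186 in binary is 10111010, i.e. 186 = 128 + 32 + 16 + 8 + 2.
1036^1 ≡ 1036 (mod 4000)
1036^2 ≡ 1036^2 = 1073296 ≡ 1296 (mod 4000)
1036^4 ≡ 1296^2 = 1679616 ≡ 3616 (mod 4000)
1036^8 ≡ 3616^2 = 13075456 ≡ 3456 (mod 4000)
1036^16 ≡ 3456^2 = 11943936 ≡ 3936 (mod 4000)
1036^32 ≡ 3936^2 = 15492096 ≡ 96 (mod 4000)
1036^64 ≡ 96^2 = 9216 ≡ 1216 (mod 4000)
1036^128 ≡ 1216^2 = 1478656 ≡ 2656 (mod 4000)
1036^186 = 1036^128 × 1036^32 × 1036^16 × 1036^8 × 1036^2 ≡ 2656 × 96 × 3936 × 3456 × 1296 (mod 4000).
Accumulate the product:
2656 × 96 = 254976 ≡ 2976
2976 × 3936 = 11713536 ≡ 1536
1536 × 3456 = 5308416 ≡ 416
416 × 1296 = 539136 ≡ 3136

3136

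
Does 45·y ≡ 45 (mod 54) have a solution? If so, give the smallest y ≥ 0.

1

gcd(45, 54) = 9, and 9 | 45, so solutions exist.
Divide through by 9: 5·y mod 6 = 5.
5⁻¹ ≡ 5 (mod 6).
y ≡ 5·5 ≡ 1 (mod 6).
The smallest non-negative solution is y = 1.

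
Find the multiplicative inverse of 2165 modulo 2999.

881

2999 = 1*2165 + 834
2165 = 2*834 + 497
834 = 1*497 + 337
497 = 1*337 + 160
337 = 2*160 + 17
160 = 9*17 + 7
17 = 2*7 + 3
7 = 2*3 + 1
3 = 3*1 + 0
gcd(2165, 2999) = 1, so the inverse exists.
Back-substitute for 1:
1 = 1*7 − 2*3
  = −2*17 + 5*7
  = 5*160 − 47*17
  = −47*337 + 99*160
  = 99*497 − 146*337
  = −146*834 + 245*497
  = 245*2165 − 636*834
  = −636*2999 + 881*2165
So 2165⁻¹ ≡ 881 (mod 2999).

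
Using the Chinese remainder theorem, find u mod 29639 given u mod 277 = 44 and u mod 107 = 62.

277⁻¹ mod 107: 277·17 ≡ 1 (mod 107), so 277⁻¹ ≡ 17.
u = 44 + 277·((62 − 44)·17 mod 107) = 44 + 277·92 = 25528.

25528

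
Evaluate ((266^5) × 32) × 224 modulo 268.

(266)^5 ≡ 236 (mod 268)
236 × 32 = 7552 ≡ 48 (mod 268)
48 × 224 = 10752 ≡ 32 (mod 268)

32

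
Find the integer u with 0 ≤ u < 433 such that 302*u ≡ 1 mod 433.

314

433 = 1·302 + 131
302 = 2·131 + 40
131 = 3·40 + 11
40 = 3·11 + 7
11 = 1·7 + 4
7 = 1·4 + 3
4 = 1·3 + 1
3 = 3·1 + 0
gcd(302, 433) = 1, so the inverse exists.
Back-substitute for 1:
1 = 1·4 − 1·3
  = −1·7 + 2·4
  = 2·11 − 3·7
  = −3·40 + 11·11
  = 11·131 − 36·40
  = −36·302 + 83·131
  = 83·433 − 119·302
So 302⁻¹ ≡ −119 ≡ 314 (mod 433).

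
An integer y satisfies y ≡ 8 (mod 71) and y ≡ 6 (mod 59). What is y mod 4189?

3487

71⁻¹ mod 59: 71×5 ≡ 1 (mod 59), so 71⁻¹ ≡ 5.
y = 8 + 71×((6 − 8)×5 mod 59) = 8 + 71×49 = 3487.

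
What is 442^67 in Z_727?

284

Compute successive squares:
67 in binary is 1000011, i.e. 67 = 64 + 2 + 1.
442^1 ≡ 442 (mod 727)
442^2 ≡ 442^2 = 195364 ≡ 528 (mod 727)
442^4 ≡ 528^2 = 278784 ≡ 343 (mod 727)
442^8 ≡ 343^2 = 117649 ≡ 602 (mod 727)
442^16 ≡ 602^2 = 362404 ≡ 358 (mod 727)
442^32 ≡ 358^2 = 128164 ≡ 212 (mod 727)
442^64 ≡ 212^2 = 44944 ≡ 597 (mod 727)
442^67 = 442^64 * 442^2 * 442^1 ≡ 597 * 528 * 442 (mod 727).
Accumulate the product:
597 * 528 = 315216 ≡ 425
425 * 442 = 187850 ≡ 284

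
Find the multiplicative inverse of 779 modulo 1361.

152

1361 = 1*779 + 582
779 = 1*582 + 197
582 = 2*197 + 188
197 = 1*188 + 9
188 = 20*9 + 8
9 = 1*8 + 1
8 = 8*1 + 0
gcd(779, 1361) = 1, so the inverse exists.
Back-substitute for 1:
1 = 1*9 − 1*8
  = −1*188 + 21*9
  = 21*197 − 22*188
  = −22*582 + 65*197
  = 65*779 − 87*582
  = −87*1361 + 152*779
So 779⁻¹ ≡ 152 (mod 1361).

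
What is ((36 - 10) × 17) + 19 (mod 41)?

10

36 - 10 = 26
26 × 17 = 442 ≡ 32 (mod 41)
32 + 19 = 51 ≡ 10 (mod 41)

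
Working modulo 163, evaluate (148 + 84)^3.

64

148 + 84 = 232 ≡ 69 (mod 163)
(69)^3 ≡ 64 (mod 163)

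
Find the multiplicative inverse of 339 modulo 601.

601 = 1·339 + 262
339 = 1·262 + 77
262 = 3·77 + 31
77 = 2·31 + 15
31 = 2·15 + 1
15 = 15·1 + 0
gcd(339, 601) = 1, so the inverse exists.
Back-substitute for 1:
1 = 1·31 − 2·15
  = −2·77 + 5·31
  = 5·262 − 17·77
  = −17·339 + 22·262
  = 22·601 − 39·339
So 339⁻¹ ≡ −39 ≡ 562 (mod 601).

562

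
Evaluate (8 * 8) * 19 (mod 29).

8 * 8 = 64 ≡ 6 (mod 29)
6 * 19 = 114 ≡ 27 (mod 29)

27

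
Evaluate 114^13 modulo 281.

136

13 in binary is 1101, i.e. 13 = 8 + 4 + 1.
114^1 ≡ 114 (mod 281)
114^2 ≡ 114^2 = 12996 ≡ 70 (mod 281)
114^4 ≡ 70^2 = 4900 ≡ 123 (mod 281)
114^8 ≡ 123^2 = 15129 ≡ 236 (mod 281)
114^13 = 114^8 · 114^4 · 114^1 ≡ 236 · 123 · 114 (mod 281).
Accumulate the product:
236 · 123 = 29028 ≡ 85
85 · 114 = 9690 ≡ 136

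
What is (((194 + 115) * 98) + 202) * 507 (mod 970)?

378

194 + 115 = 309
309 * 98 = 30282 ≡ 212 (mod 970)
212 + 202 = 414
414 * 507 = 209898 ≡ 378 (mod 970)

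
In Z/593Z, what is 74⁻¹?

585

Run the extended Euclidean algorithm:
593 = 8×74 + 1
74 = 74×1 + 0
gcd(74, 593) = 1, so the inverse exists.
Back-substitute for 1:
1 = 1×593 − 8×74
So 74⁻¹ ≡ −8 ≡ 585 (mod 593).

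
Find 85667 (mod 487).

442

85667 = 175·487 + 442, so 85667 ≡ 442 (mod 487).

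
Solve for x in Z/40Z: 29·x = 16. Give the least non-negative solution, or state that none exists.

gcd(29, 40) = 1, so a unique solution mod 40 exists.
29⁻¹ ≡ 29 (mod 40).
x ≡ 29·16 ≡ 24 (mod 40).

24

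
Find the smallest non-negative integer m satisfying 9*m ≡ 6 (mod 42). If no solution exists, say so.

gcd(9, 42) = 3, and 3 | 6, so solutions exist.
Divide through by 3: 3*m = 2 (mod 14).
3⁻¹ ≡ 5 (mod 14).
m ≡ 5*2 ≡ 10 (mod 14).
The smallest non-negative solution is m = 10.

10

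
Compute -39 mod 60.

21

-39 = -1·60 + 21, so -39 ≡ 21 (mod 60).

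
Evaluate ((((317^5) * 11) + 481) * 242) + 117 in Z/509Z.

456

(317)^5 ≡ 448 (mod 509)
448 * 11 = 4928 ≡ 347 (mod 509)
347 + 481 = 828 ≡ 319 (mod 509)
319 * 242 = 77198 ≡ 339 (mod 509)
339 + 117 = 456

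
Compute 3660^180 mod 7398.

Compute successive squares:
180 in binary is 10110100, i.e. 180 = 128 + 32 + 16 + 4.
3660^1 ≡ 3660 (mod 7398)
3660^2 ≡ 3660^2 = 13395600 ≡ 5220 (mod 7398)
3660^4 ≡ 5220^2 = 27248400 ≡ 1566 (mod 7398)
3660^8 ≡ 1566^2 = 2452356 ≡ 3618 (mod 7398)
3660^16 ≡ 3618^2 = 13089924 ≡ 2862 (mod 7398)
3660^32 ≡ 2862^2 = 8191044 ≡ 1458 (mod 7398)
3660^64 ≡ 1458^2 = 2125764 ≡ 2538 (mod 7398)
3660^128 ≡ 2538^2 = 6441444 ≡ 5184 (mod 7398)
3660^180 = 3660^128 * 3660^32 * 3660^16 * 3660^4 ≡ 5184 * 1458 * 2862 * 1566 (mod 7398).
Accumulate the product:
5184 * 1458 = 7558272 ≡ 4914
4914 * 2862 = 14063868 ≡ 270
270 * 1566 = 422820 ≡ 1134

1134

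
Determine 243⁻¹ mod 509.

Run the extended Euclidean algorithm:
509 = 2×243 + 23
243 = 10×23 + 13
23 = 1×13 + 10
13 = 1×10 + 3
10 = 3×3 + 1
3 = 3×1 + 0
gcd(243, 509) = 1, so the inverse exists.
Back-substitute for 1:
1 = 1×10 − 3×3
  = −3×13 + 4×10
  = 4×23 − 7×13
  = −7×243 + 74×23
  = 74×509 − 155×243
So 243⁻¹ ≡ −155 ≡ 354 (mod 509).

354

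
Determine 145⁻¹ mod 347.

347 = 2*145 + 57
145 = 2*57 + 31
57 = 1*31 + 26
31 = 1*26 + 5
26 = 5*5 + 1
5 = 5*1 + 0
gcd(145, 347) = 1, so the inverse exists.
Back-substitute for 1:
1 = 1*26 − 5*5
  = −5*31 + 6*26
  = 6*57 − 11*31
  = −11*145 + 28*57
  = 28*347 − 67*145
So 145⁻¹ ≡ −67 ≡ 280 (mod 347).

280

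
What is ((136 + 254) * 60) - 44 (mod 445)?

216

136 + 254 = 390
390 * 60 = 23400 ≡ 260 (mod 445)
260 - 44 = 216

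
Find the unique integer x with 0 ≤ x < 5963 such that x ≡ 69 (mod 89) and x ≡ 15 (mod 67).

89⁻¹ mod 67: 89*64 ≡ 1 (mod 67), so 89⁻¹ ≡ 64.
x = 69 + 89*((15 − 69)*64 mod 67) = 69 + 89*28 = 2561.

2561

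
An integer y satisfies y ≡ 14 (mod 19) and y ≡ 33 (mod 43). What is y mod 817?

19⁻¹ mod 43: 19*34 ≡ 1 (mod 43), so 19⁻¹ ≡ 34.
y = 14 + 19*((33 − 14)*34 mod 43) = 14 + 19*1 = 33.
Check: 33 mod 19 = 14, 33 mod 43 = 33. ✓

33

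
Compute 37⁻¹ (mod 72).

37

Apply the Euclidean algorithm and back-substitute:
72 = 1×37 + 35
37 = 1×35 + 2
35 = 17×2 + 1
2 = 2×1 + 0
gcd(37, 72) = 1, so the inverse exists.
Bézout: 1 = 18×72 − 35×37.
So 37⁻¹ ≡ −35 ≡ 37 (mod 72).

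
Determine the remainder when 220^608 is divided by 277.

171

220^1 ≡ 220 (mod 277)
220^2 ≡ 220^2 = 48400 ≡ 202 (mod 277)
220^4 ≡ 202^2 = 40804 ≡ 85 (mod 277)
220^8 ≡ 85^2 = 7225 ≡ 23 (mod 277)
220^16 ≡ 23^2 = 529 ≡ 252 (mod 277)
220^32 ≡ 252^2 = 63504 ≡ 71 (mod 277)
220^64 ≡ 71^2 = 5041 ≡ 55 (mod 277)
220^128 ≡ 55^2 = 3025 ≡ 255 (mod 277)
220^256 ≡ 255^2 = 65025 ≡ 207 (mod 277)
220^512 ≡ 207^2 = 42849 ≡ 191 (mod 277)
220^608 = 220^512 × 220^64 × 220^32 ≡ 191 × 55 × 71 (mod 277).
Accumulate the product:
191 × 55 = 10505 ≡ 256
256 × 71 = 18176 ≡ 171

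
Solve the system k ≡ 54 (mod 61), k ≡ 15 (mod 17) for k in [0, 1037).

542

61⁻¹ mod 17: 61·12 ≡ 1 (mod 17), so 61⁻¹ ≡ 12.
k = 54 + 61·((15 − 54)·12 mod 17) = 54 + 61·8 = 542.
Check: 542 mod 61 = 54, 542 mod 17 = 15. ✓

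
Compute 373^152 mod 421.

152 in binary is 10011000, i.e. 152 = 128 + 16 + 8.
373^1 ≡ 373 (mod 421)
373^2 ≡ 373^2 = 139129 ≡ 199 (mod 421)
373^4 ≡ 199^2 = 39601 ≡ 27 (mod 421)
373^8 ≡ 27^2 = 729 ≡ 308 (mod 421)
373^16 ≡ 308^2 = 94864 ≡ 139 (mod 421)
373^32 ≡ 139^2 = 19321 ≡ 376 (mod 421)
373^64 ≡ 376^2 = 141376 ≡ 341 (mod 421)
373^128 ≡ 341^2 = 116281 ≡ 85 (mod 421)
373^152 = 373^128 · 373^16 · 373^8 ≡ 85 · 139 · 308 (mod 421).
Accumulate the product:
85 · 139 = 11815 ≡ 27
27 · 308 = 8316 ≡ 317

317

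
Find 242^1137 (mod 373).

228

Using repeated squaring:
1137 in binary is 10001110001, i.e. 1137 = 1024 + 64 + 32 + 16 + 1.
242^1 ≡ 242 (mod 373)
242^2 ≡ 242^2 = 58564 ≡ 3 (mod 373)
242^4 ≡ 3^2 = 9 (mod 373)
242^8 ≡ 9^2 = 81 (mod 373)
242^16 ≡ 81^2 = 6561 ≡ 220 (mod 373)
242^32 ≡ 220^2 = 48400 ≡ 283 (mod 373)
242^64 ≡ 283^2 = 80089 ≡ 267 (mod 373)
242^128 ≡ 267^2 = 71289 ≡ 46 (mod 373)
242^256 ≡ 46^2 = 2116 ≡ 251 (mod 373)
242^512 ≡ 251^2 = 63001 ≡ 337 (mod 373)
242^1024 ≡ 337^2 = 113569 ≡ 177 (mod 373)
242^1137 = 242^1024 * 242^64 * 242^32 * 242^16 * 242^1 ≡ 177 * 267 * 283 * 220 * 242 (mod 373).
Accumulate the product:
177 * 267 = 47259 ≡ 261
261 * 283 = 73863 ≡ 9
9 * 220 = 1980 ≡ 115
115 * 242 = 27830 ≡ 228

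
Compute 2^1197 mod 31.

Using repeated squaring:
1197 in binary is 10010101101, i.e. 1197 = 1024 + 128 + 32 + 8 + 4 + 1.
2^1 ≡ 2 (mod 31)
2^2 ≡ 2^2 = 4 (mod 31)
2^4 ≡ 4^2 = 16 (mod 31)
2^8 ≡ 16^2 = 256 ≡ 8 (mod 31)
2^16 ≡ 8^2 = 64 ≡ 2 (mod 31)
2^32 ≡ 2^2 = 4 (mod 31)
2^64 ≡ 4^2 = 16 (mod 31)
2^128 ≡ 16^2 = 256 ≡ 8 (mod 31)
2^256 ≡ 8^2 = 64 ≡ 2 (mod 31)
2^512 ≡ 2^2 = 4 (mod 31)
2^1024 ≡ 4^2 = 16 (mod 31)
2^1197 = 2^1024 * 2^128 * 2^32 * 2^8 * 2^4 * 2^1 ≡ 16 * 8 * 4 * 8 * 16 * 2 (mod 31).
Accumulate the product:
16 * 8 = 128 ≡ 4
4 * 4 = 16
16 * 8 = 128 ≡ 4
4 * 16 = 64 ≡ 2
2 * 2 = 4

4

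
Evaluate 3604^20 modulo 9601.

1782

Compute successive squares:
3604^1 ≡ 3604 (mod 9601)
3604^2 ≡ 3604^2 = 12988816 ≡ 8264 (mod 9601)
3604^4 ≡ 8264^2 = 68293696 ≡ 1783 (mod 9601)
3604^8 ≡ 1783^2 = 3179089 ≡ 1158 (mod 9601)
3604^16 ≡ 1158^2 = 1340964 ≡ 6425 (mod 9601)
3604^20 = 3604^16 * 3604^4 ≡ 6425 * 1783 (mod 9601).
6425 * 1783 = 11455775 ≡ 1782 (mod 9601).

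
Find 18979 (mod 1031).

18979 = 18·1031 + 421, so 18979 ≡ 421 (mod 1031).

421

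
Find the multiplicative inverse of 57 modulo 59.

59 = 1*57 + 2
57 = 28*2 + 1
2 = 2*1 + 0
gcd(57, 59) = 1, so the inverse exists.
Back-substitute for 1:
1 = 1*57 − 28*2
  = −28*59 + 29*57
So 57⁻¹ ≡ 29 (mod 59).

29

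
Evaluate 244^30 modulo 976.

0

Compute successive squares:
30 in binary is 11110, i.e. 30 = 16 + 8 + 4 + 2.
244^1 ≡ 244 (mod 976)
244^2 ≡ 244^2 = 59536 ≡ 0 (mod 976)
244^4 ≡ 0^2 = 0 (mod 976)
244^8 ≡ 0^2 = 0 (mod 976)
244^16 ≡ 0^2 = 0 (mod 976)
244^30 = 244^16 × 244^8 × 244^4 × 244^2 ≡ 0 × 0 × 0 × 0 (mod 976).
Accumulate the product:
0 × 0 = 0
0 × 0 = 0
0 × 0 = 0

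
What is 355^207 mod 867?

637

355^1 ≡ 355 (mod 867)
355^2 ≡ 355^2 = 126025 ≡ 310 (mod 867)
355^4 ≡ 310^2 = 96100 ≡ 730 (mod 867)
355^8 ≡ 730^2 = 532900 ≡ 562 (mod 867)
355^16 ≡ 562^2 = 315844 ≡ 256 (mod 867)
355^32 ≡ 256^2 = 65536 ≡ 511 (mod 867)
355^64 ≡ 511^2 = 261121 ≡ 154 (mod 867)
355^128 ≡ 154^2 = 23716 ≡ 307 (mod 867)
355^207 = 355^128 · 355^64 · 355^8 · 355^4 · 355^2 · 355^1 ≡ 307 · 154 · 562 · 730 · 310 · 355 (mod 867).
Accumulate the product:
307 · 154 = 47278 ≡ 460
460 · 562 = 258520 ≡ 154
154 · 730 = 112420 ≡ 577
577 · 310 = 178870 ≡ 268
268 · 355 = 95140 ≡ 637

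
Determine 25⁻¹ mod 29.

7

Apply the Euclidean algorithm and back-substitute:
29 = 1×25 + 4
25 = 6×4 + 1
4 = 4×1 + 0
gcd(25, 29) = 1, so the inverse exists.
Back-substitute for 1:
1 = 1×25 − 6×4
  = −6×29 + 7×25
So 25⁻¹ ≡ 7 (mod 29).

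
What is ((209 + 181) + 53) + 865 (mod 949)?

209 + 181 = 390
390 + 53 = 443
443 + 865 = 1308 ≡ 359 (mod 949)

359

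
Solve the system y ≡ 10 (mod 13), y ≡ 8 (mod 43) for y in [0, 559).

13⁻¹ mod 43: 13×10 ≡ 1 (mod 43), so 13⁻¹ ≡ 10.
y = 10 + 13×((8 − 10)×10 mod 43) = 10 + 13×23 = 309.

309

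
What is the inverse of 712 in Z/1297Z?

Run the extended Euclidean algorithm:
1297 = 1×712 + 585
712 = 1×585 + 127
585 = 4×127 + 77
127 = 1×77 + 50
77 = 1×50 + 27
50 = 1×27 + 23
27 = 1×23 + 4
23 = 5×4 + 3
4 = 1×3 + 1
3 = 3×1 + 0
gcd(712, 1297) = 1, so the inverse exists.
Back-substitute for 1:
1 = 1×4 − 1×3
  = −1×23 + 6×4
  = 6×27 − 7×23
  = −7×50 + 13×27
  = 13×77 − 20×50
  = −20×127 + 33×77
  = 33×585 − 152×127
  = −152×712 + 185×585
  = 185×1297 − 337×712
So 712⁻¹ ≡ −337 ≡ 960 (mod 1297).

960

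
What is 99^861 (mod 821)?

99

99^1 ≡ 99 (mod 821)
99^2 ≡ 99^2 = 9801 ≡ 770 (mod 821)
99^4 ≡ 770^2 = 592900 ≡ 138 (mod 821)
99^8 ≡ 138^2 = 19044 ≡ 161 (mod 821)
99^16 ≡ 161^2 = 25921 ≡ 470 (mod 821)
99^32 ≡ 470^2 = 220900 ≡ 51 (mod 821)
99^64 ≡ 51^2 = 2601 ≡ 138 (mod 821)
99^128 ≡ 138^2 = 19044 ≡ 161 (mod 821)
99^256 ≡ 161^2 = 25921 ≡ 470 (mod 821)
99^512 ≡ 470^2 = 220900 ≡ 51 (mod 821)
99^861 = 99^512 * 99^256 * 99^64 * 99^16 * 99^8 * 99^4 * 99^1 ≡ 51 * 470 * 138 * 470 * 161 * 138 * 99 (mod 821).
Accumulate the product:
51 * 470 = 23970 ≡ 161
161 * 138 = 22218 ≡ 51
51 * 470 = 23970 ≡ 161
161 * 161 = 25921 ≡ 470
470 * 138 = 64860 ≡ 1
1 * 99 = 99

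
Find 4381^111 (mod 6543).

By square-and-multiply:
4381^1 ≡ 4381 (mod 6543)
4381^2 ≡ 4381^2 = 19193161 ≡ 2542 (mod 6543)
4381^4 ≡ 2542^2 = 6461764 ≡ 3823 (mod 6543)
4381^8 ≡ 3823^2 = 14615329 ≡ 4810 (mod 6543)
4381^16 ≡ 4810^2 = 23136100 ≡ 52 (mod 6543)
4381^32 ≡ 52^2 = 2704 (mod 6543)
4381^64 ≡ 2704^2 = 7311616 ≡ 3085 (mod 6543)
4381^111 = 4381^64 * 4381^32 * 4381^8 * 4381^4 * 4381^2 * 4381^1 ≡ 3085 * 2704 * 4810 * 3823 * 2542 * 4381 (mod 6543).
Accumulate the product:
3085 * 2704 = 8341840 ≡ 6058
6058 * 4810 = 29138980 ≡ 3001
3001 * 3823 = 11472823 ≡ 2944
2944 * 2542 = 7483648 ≡ 4999
4999 * 4381 = 21900619 ≡ 1198

1198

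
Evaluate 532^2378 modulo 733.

532^1 ≡ 532 (mod 733)
532^2 ≡ 532^2 = 283024 ≡ 86 (mod 733)
532^4 ≡ 86^2 = 7396 ≡ 66 (mod 733)
532^8 ≡ 66^2 = 4356 ≡ 691 (mod 733)
532^16 ≡ 691^2 = 477481 ≡ 298 (mod 733)
532^32 ≡ 298^2 = 88804 ≡ 111 (mod 733)
532^64 ≡ 111^2 = 12321 ≡ 593 (mod 733)
532^128 ≡ 593^2 = 351649 ≡ 542 (mod 733)
532^256 ≡ 542^2 = 293764 ≡ 564 (mod 733)
532^512 ≡ 564^2 = 318096 ≡ 707 (mod 733)
532^1024 ≡ 707^2 = 499849 ≡ 676 (mod 733)
532^2048 ≡ 676^2 = 456976 ≡ 317 (mod 733)
532^2378 = 532^2048 * 532^256 * 532^64 * 532^8 * 532^2 ≡ 317 * 564 * 593 * 691 * 86 (mod 733).
Accumulate the product:
317 * 564 = 178788 ≡ 669
669 * 593 = 396717 ≡ 164
164 * 691 = 113324 ≡ 442
442 * 86 = 38012 ≡ 629

629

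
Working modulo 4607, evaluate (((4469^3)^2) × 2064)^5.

(4469)^3 ≡ 2525 (mod 4607)
(2525)^2 ≡ 4144 (mod 4607)
4144 × 2064 = 8553216 ≡ 2624 (mod 4607)
(2624)^5 ≡ 4461 (mod 4607)

4461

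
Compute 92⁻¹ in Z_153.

153 = 1·92 + 61
92 = 1·61 + 31
61 = 1·31 + 30
31 = 1·30 + 1
30 = 30·1 + 0
gcd(92, 153) = 1, so the inverse exists.
Back-substitute for 1:
1 = 1·31 − 1·30
  = −1·61 + 2·31
  = 2·92 − 3·61
  = −3·153 + 5·92
So 92⁻¹ ≡ 5 (mod 153).

5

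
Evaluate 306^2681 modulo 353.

306^1 ≡ 306 (mod 353)
306^2 ≡ 306^2 = 93636 ≡ 91 (mod 353)
306^4 ≡ 91^2 = 8281 ≡ 162 (mod 353)
306^8 ≡ 162^2 = 26244 ≡ 122 (mod 353)
306^16 ≡ 122^2 = 14884 ≡ 58 (mod 353)
306^32 ≡ 58^2 = 3364 ≡ 187 (mod 353)
306^64 ≡ 187^2 = 34969 ≡ 22 (mod 353)
306^128 ≡ 22^2 = 484 ≡ 131 (mod 353)
306^256 ≡ 131^2 = 17161 ≡ 217 (mod 353)
306^512 ≡ 217^2 = 47089 ≡ 140 (mod 353)
306^1024 ≡ 140^2 = 19600 ≡ 185 (mod 353)
306^2048 ≡ 185^2 = 34225 ≡ 337 (mod 353)
306^2681 = 306^2048 × 306^512 × 306^64 × 306^32 × 306^16 × 306^8 × 306^1 ≡ 337 × 140 × 22 × 187 × 58 × 122 × 306 (mod 353).
Accumulate the product:
337 × 140 = 47180 ≡ 231
231 × 22 = 5082 ≡ 140
140 × 187 = 26180 ≡ 58
58 × 58 = 3364 ≡ 187
187 × 122 = 22814 ≡ 222
222 × 306 = 67932 ≡ 156

156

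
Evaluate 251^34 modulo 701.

Compute successive squares:
251^1 ≡ 251 (mod 701)
251^2 ≡ 251^2 = 63001 ≡ 612 (mod 701)
251^4 ≡ 612^2 = 374544 ≡ 210 (mod 701)
251^8 ≡ 210^2 = 44100 ≡ 638 (mod 701)
251^16 ≡ 638^2 = 407044 ≡ 464 (mod 701)
251^32 ≡ 464^2 = 215296 ≡ 89 (mod 701)
251^34 = 251^32 · 251^2 ≡ 89 · 612 (mod 701).
89 · 612 = 54468 ≡ 491 (mod 701).

491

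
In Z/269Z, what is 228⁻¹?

269 = 1·228 + 41
228 = 5·41 + 23
41 = 1·23 + 18
23 = 1·18 + 5
18 = 3·5 + 3
5 = 1·3 + 2
3 = 1·2 + 1
2 = 2·1 + 0
gcd(228, 269) = 1, so the inverse exists.
Back-substitute for 1:
1 = 1·3 − 1·2
  = −1·5 + 2·3
  = 2·18 − 7·5
  = −7·23 + 9·18
  = 9·41 − 16·23
  = −16·228 + 89·41
  = 89·269 − 105·228
So 228⁻¹ ≡ −105 ≡ 164 (mod 269).

164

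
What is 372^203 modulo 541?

135

By square-and-multiply:
203 in binary is 11001011, i.e. 203 = 128 + 64 + 8 + 2 + 1.
372^1 ≡ 372 (mod 541)
372^2 ≡ 372^2 = 138384 ≡ 429 (mod 541)
372^4 ≡ 429^2 = 184041 ≡ 101 (mod 541)
372^8 ≡ 101^2 = 10201 ≡ 463 (mod 541)
372^16 ≡ 463^2 = 214369 ≡ 133 (mod 541)
372^32 ≡ 133^2 = 17689 ≡ 377 (mod 541)
372^64 ≡ 377^2 = 142129 ≡ 387 (mod 541)
372^128 ≡ 387^2 = 149769 ≡ 453 (mod 541)
372^203 = 372^128 × 372^64 × 372^8 × 372^2 × 372^1 ≡ 453 × 387 × 463 × 429 × 372 (mod 541).
Accumulate the product:
453 × 387 = 175311 ≡ 27
27 × 463 = 12501 ≡ 58
58 × 429 = 24882 ≡ 537
537 × 372 = 199764 ≡ 135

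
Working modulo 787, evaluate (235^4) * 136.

(235)^4 ≡ 124 (mod 787)
124 * 136 = 16864 ≡ 337 (mod 787)

337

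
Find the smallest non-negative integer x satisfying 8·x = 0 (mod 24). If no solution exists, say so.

0

gcd(8, 24) = 8, and 8 | 0, so solutions exist.
Divide through by 8: 1·x ≡ 0 mod 3.
1⁻¹ ≡ 1 (mod 3).
x ≡ 1·0 ≡ 0 (mod 3).
The smallest non-negative solution is x = 0.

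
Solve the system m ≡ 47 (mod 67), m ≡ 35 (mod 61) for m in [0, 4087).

67⁻¹ mod 61: 67*51 ≡ 1 (mod 61), so 67⁻¹ ≡ 51.
m = 47 + 67*((35 − 47)*51 mod 61) = 47 + 67*59 = 4000.
Check: 4000 mod 67 = 47, 4000 mod 61 = 35. ✓

4000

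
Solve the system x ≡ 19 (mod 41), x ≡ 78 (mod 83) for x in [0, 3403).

1987

41⁻¹ mod 83: 41×81 ≡ 1 (mod 83), so 41⁻¹ ≡ 81.
x = 19 + 41×((78 − 19)×81 mod 83) = 19 + 41×48 = 1987.
Check: 1987 mod 41 = 19, 1987 mod 83 = 78. ✓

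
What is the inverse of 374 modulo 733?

49

By the extended Euclidean algorithm:
733 = 1*374 + 359
374 = 1*359 + 15
359 = 23*15 + 14
15 = 1*14 + 1
14 = 14*1 + 0
gcd(374, 733) = 1, so the inverse exists.
Back-substitute for 1:
1 = 1*15 − 1*14
  = −1*359 + 24*15
  = 24*374 − 25*359
  = −25*733 + 49*374
So 374⁻¹ ≡ 49 (mod 733).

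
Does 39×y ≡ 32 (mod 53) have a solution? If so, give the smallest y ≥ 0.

gcd(39, 53) = 1, so a unique solution mod 53 exists.
39⁻¹ ≡ 34 (mod 53).
y ≡ 34×32 ≡ 28 (mod 53).

28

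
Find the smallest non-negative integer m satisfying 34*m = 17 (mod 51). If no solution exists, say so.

2

gcd(34, 51) = 17, and 17 | 17, so solutions exist.
Divide through by 17: 2*m ≡ 1 (mod 3).
2⁻¹ ≡ 2 (mod 3).
m ≡ 2*1 ≡ 2 (mod 3).
The smallest non-negative solution is m = 2.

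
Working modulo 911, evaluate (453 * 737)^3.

381

453 * 737 = 333861 ≡ 435 (mod 911)
(435)^3 ≡ 381 (mod 911)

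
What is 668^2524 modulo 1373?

1

668^1 ≡ 668 (mod 1373)
668^2 ≡ 668^2 = 446224 ≡ 1372 (mod 1373)
668^4 ≡ 1372^2 = 1882384 ≡ 1 (mod 1373)
668^8 ≡ 1^2 = 1 (mod 1373)
668^16 ≡ 1^2 = 1 (mod 1373)
668^32 ≡ 1^2 = 1 (mod 1373)
668^64 ≡ 1^2 = 1 (mod 1373)
668^128 ≡ 1^2 = 1 (mod 1373)
668^256 ≡ 1^2 = 1 (mod 1373)
668^512 ≡ 1^2 = 1 (mod 1373)
668^1024 ≡ 1^2 = 1 (mod 1373)
668^2048 ≡ 1^2 = 1 (mod 1373)
668^2524 = 668^2048 · 668^256 · 668^128 · 668^64 · 668^16 · 668^8 · 668^4 ≡ 1 · 1 · 1 · 1 · 1 · 1 · 1 (mod 1373).
Accumulate the product:
1 · 1 = 1
1 · 1 = 1
1 · 1 = 1
1 · 1 = 1
1 · 1 = 1
1 · 1 = 1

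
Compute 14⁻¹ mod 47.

37

By the extended Euclidean algorithm:
47 = 3·14 + 5
14 = 2·5 + 4
5 = 1·4 + 1
4 = 4·1 + 0
gcd(14, 47) = 1, so the inverse exists.
Bézout: 1 = 3·47 − 10·14.
So 14⁻¹ ≡ −10 ≡ 37 (mod 47).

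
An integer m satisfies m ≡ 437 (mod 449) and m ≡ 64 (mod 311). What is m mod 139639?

125708

449⁻¹ mod 311: 449×151 ≡ 1 (mod 311), so 449⁻¹ ≡ 151.
m = 437 + 449×((64 − 437)×151 mod 311) = 437 + 449×279 = 125708.
Check: 125708 mod 449 = 437, 125708 mod 311 = 64. ✓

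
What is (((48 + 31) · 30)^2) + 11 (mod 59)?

48 + 31 = 79 ≡ 20 (mod 59)
20 · 30 = 600 ≡ 10 (mod 59)
(10)^2 ≡ 41 (mod 59)
41 + 11 = 52

52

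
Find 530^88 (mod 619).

343

530^1 ≡ 530 (mod 619)
530^2 ≡ 530^2 = 280900 ≡ 493 (mod 619)
530^4 ≡ 493^2 = 243049 ≡ 401 (mod 619)
530^8 ≡ 401^2 = 160801 ≡ 480 (mod 619)
530^16 ≡ 480^2 = 230400 ≡ 132 (mod 619)
530^32 ≡ 132^2 = 17424 ≡ 92 (mod 619)
530^64 ≡ 92^2 = 8464 ≡ 417 (mod 619)
530^88 = 530^64 · 530^16 · 530^8 ≡ 417 · 132 · 480 (mod 619).
Accumulate the product:
417 · 132 = 55044 ≡ 572
572 · 480 = 274560 ≡ 343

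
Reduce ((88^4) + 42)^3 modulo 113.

(88)^4 ≡ 97 (mod 113)
97 + 42 = 139 ≡ 26 (mod 113)
(26)^3 ≡ 61 (mod 113)

61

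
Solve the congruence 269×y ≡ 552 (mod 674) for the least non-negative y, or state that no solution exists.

gcd(269, 674) = 1, so a unique solution mod 674 exists.
269⁻¹ ≡ 223 (mod 674).
y ≡ 223×552 ≡ 428 (mod 674).

428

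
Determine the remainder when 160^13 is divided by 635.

320

Using repeated squaring:
13 in binary is 1101, i.e. 13 = 8 + 4 + 1.
160^1 ≡ 160 (mod 635)
160^2 ≡ 160^2 = 25600 ≡ 200 (mod 635)
160^4 ≡ 200^2 = 40000 ≡ 630 (mod 635)
160^8 ≡ 630^2 = 396900 ≡ 25 (mod 635)
160^13 = 160^8 * 160^4 * 160^1 ≡ 25 * 630 * 160 (mod 635).
Accumulate the product:
25 * 630 = 15750 ≡ 510
510 * 160 = 81600 ≡ 320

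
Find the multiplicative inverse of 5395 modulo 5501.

3996

Apply the Euclidean algorithm and back-substitute:
5501 = 1*5395 + 106
5395 = 50*106 + 95
106 = 1*95 + 11
95 = 8*11 + 7
11 = 1*7 + 4
7 = 1*4 + 3
4 = 1*3 + 1
3 = 3*1 + 0
gcd(5395, 5501) = 1, so the inverse exists.
Back-substitute for 1:
1 = 1*4 − 1*3
  = −1*7 + 2*4
  = 2*11 − 3*7
  = −3*95 + 26*11
  = 26*106 − 29*95
  = −29*5395 + 1476*106
  = 1476*5501 − 1505*5395
So 5395⁻¹ ≡ −1505 ≡ 3996 (mod 5501).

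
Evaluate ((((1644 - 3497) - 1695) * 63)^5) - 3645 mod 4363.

293

1644 - 3497 = -1853 ≡ 2510 (mod 4363)
2510 - 1695 = 815
815 * 63 = 51345 ≡ 3352 (mod 4363)
(3352)^5 ≡ 3938 (mod 4363)
3938 - 3645 = 293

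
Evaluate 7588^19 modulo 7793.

3971

7588^1 ≡ 7588 (mod 7793)
7588^2 ≡ 7588^2 = 57577744 ≡ 3060 (mod 7793)
7588^4 ≡ 3060^2 = 9363600 ≡ 4207 (mod 7793)
7588^8 ≡ 4207^2 = 17698849 ≡ 946 (mod 7793)
7588^16 ≡ 946^2 = 894916 ≡ 6514 (mod 7793)
7588^19 = 7588^16 * 7588^2 * 7588^1 ≡ 6514 * 3060 * 7588 (mod 7793).
Accumulate the product:
6514 * 3060 = 19932840 ≡ 6139
6139 * 7588 = 46582732 ≡ 3971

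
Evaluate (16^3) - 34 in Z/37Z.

(16)^3 ≡ 26 (mod 37)
26 - 34 = -8 ≡ 29 (mod 37)

29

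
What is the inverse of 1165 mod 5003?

Apply the Euclidean algorithm and back-substitute:
5003 = 4×1165 + 343
1165 = 3×343 + 136
343 = 2×136 + 71
136 = 1×71 + 65
71 = 1×65 + 6
65 = 10×6 + 5
6 = 1×5 + 1
5 = 5×1 + 0
gcd(1165, 5003) = 1, so the inverse exists.
Bézout: 1 = 197×5003 − 846×1165.
So 1165⁻¹ ≡ −846 ≡ 4157 (mod 5003).

4157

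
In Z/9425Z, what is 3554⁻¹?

Apply the Euclidean algorithm and back-substitute:
9425 = 2·3554 + 2317
3554 = 1·2317 + 1237
2317 = 1·1237 + 1080
1237 = 1·1080 + 157
1080 = 6·157 + 138
157 = 1·138 + 19
138 = 7·19 + 5
19 = 3·5 + 4
5 = 1·4 + 1
4 = 4·1 + 0
gcd(3554, 9425) = 1, so the inverse exists.
Bézout: 1 = 747·9425 − 1981·3554.
So 3554⁻¹ ≡ −1981 ≡ 7444 (mod 9425).

7444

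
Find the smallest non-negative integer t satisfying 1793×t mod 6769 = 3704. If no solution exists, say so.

gcd(1793, 6769) = 1, so a unique solution mod 6769 exists.
1793⁻¹ ≡ 1982 (mod 6769).
t ≡ 1982×3704 ≡ 3732 (mod 6769).

3732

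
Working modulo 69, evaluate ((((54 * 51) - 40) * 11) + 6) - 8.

54 * 51 = 2754 ≡ 63 (mod 69)
63 - 40 = 23
23 * 11 = 253 ≡ 46 (mod 69)
46 + 6 = 52
52 - 8 = 44

44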